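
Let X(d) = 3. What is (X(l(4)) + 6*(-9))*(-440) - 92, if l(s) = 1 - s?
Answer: 22348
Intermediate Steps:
(X(l(4)) + 6*(-9))*(-440) - 92 = (3 + 6*(-9))*(-440) - 92 = (3 - 54)*(-440) - 92 = -51*(-440) - 92 = 22440 - 92 = 22348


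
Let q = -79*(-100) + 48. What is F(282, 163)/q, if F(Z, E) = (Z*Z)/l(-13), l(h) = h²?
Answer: 19881/335803 ≈ 0.059204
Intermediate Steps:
F(Z, E) = Z²/169 (F(Z, E) = (Z*Z)/((-13)²) = Z²/169)
q = 7948 (q = 7900 + 48 = 7948)
F(282, 163)/q = ((1/169)*282²)/7948 = ((1/169)*79524)*(1/7948) = (79524/169)*(1/7948) = 19881/335803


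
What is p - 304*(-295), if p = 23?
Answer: 89703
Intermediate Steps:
p - 304*(-295) = 23 - 304*(-295) = 23 + 89680 = 89703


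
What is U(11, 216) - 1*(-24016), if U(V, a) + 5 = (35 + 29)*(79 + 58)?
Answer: 32779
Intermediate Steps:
U(V, a) = 8763 (U(V, a) = -5 + (35 + 29)*(79 + 58) = -5 + 64*137 = -5 + 8768 = 8763)
U(11, 216) - 1*(-24016) = 8763 - 1*(-24016) = 8763 + 24016 = 32779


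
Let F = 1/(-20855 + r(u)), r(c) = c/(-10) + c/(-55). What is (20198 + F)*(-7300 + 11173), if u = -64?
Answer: 29898538208357/382203 ≈ 7.8227e+7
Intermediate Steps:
r(c) = -13*c/110 (r(c) = c*(-⅒) + c*(-1/55) = -c/10 - c/55 = -13*c/110)
F = -55/1146609 (F = 1/(-20855 - 13/110*(-64)) = 1/(-20855 + 416/55) = 1/(-1146609/55) = -55/1146609 ≈ -4.7968e-5)
(20198 + F)*(-7300 + 11173) = (20198 - 55/1146609)*(-7300 + 11173) = (23159208527/1146609)*3873 = 29898538208357/382203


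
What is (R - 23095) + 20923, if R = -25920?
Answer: -28092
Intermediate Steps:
(R - 23095) + 20923 = (-25920 - 23095) + 20923 = -49015 + 20923 = -28092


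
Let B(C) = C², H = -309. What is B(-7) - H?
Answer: 358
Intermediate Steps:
B(-7) - H = (-7)² - 1*(-309) = 49 + 309 = 358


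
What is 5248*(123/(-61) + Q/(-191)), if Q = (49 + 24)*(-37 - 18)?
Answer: 1162022656/11651 ≈ 99736.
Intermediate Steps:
Q = -4015 (Q = 73*(-55) = -4015)
5248*(123/(-61) + Q/(-191)) = 5248*(123/(-61) - 4015/(-191)) = 5248*(123*(-1/61) - 4015*(-1/191)) = 5248*(-123/61 + 4015/191) = 5248*(221422/11651) = 1162022656/11651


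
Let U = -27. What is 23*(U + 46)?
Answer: 437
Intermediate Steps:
23*(U + 46) = 23*(-27 + 46) = 23*19 = 437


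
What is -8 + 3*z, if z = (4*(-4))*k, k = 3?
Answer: -152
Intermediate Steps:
z = -48 (z = (4*(-4))*3 = -16*3 = -48)
-8 + 3*z = -8 + 3*(-48) = -8 - 144 = -152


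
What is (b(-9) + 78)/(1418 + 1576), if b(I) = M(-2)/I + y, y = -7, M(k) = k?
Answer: 641/26946 ≈ 0.023788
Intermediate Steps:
b(I) = -7 - 2/I (b(I) = -2/I - 7 = -7 - 2/I)
(b(-9) + 78)/(1418 + 1576) = ((-7 - 2/(-9)) + 78)/(1418 + 1576) = ((-7 - 2*(-⅑)) + 78)/2994 = ((-7 + 2/9) + 78)*(1/2994) = (-61/9 + 78)*(1/2994) = (641/9)*(1/2994) = 641/26946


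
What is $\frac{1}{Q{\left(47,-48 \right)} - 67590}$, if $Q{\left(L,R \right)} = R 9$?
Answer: $- \frac{1}{68022} \approx -1.4701 \cdot 10^{-5}$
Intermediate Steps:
$Q{\left(L,R \right)} = 9 R$
$\frac{1}{Q{\left(47,-48 \right)} - 67590} = \frac{1}{9 \left(-48\right) - 67590} = \frac{1}{-432 - 67590} = \frac{1}{-68022} = - \frac{1}{68022}$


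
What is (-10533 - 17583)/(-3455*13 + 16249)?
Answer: 1278/1303 ≈ 0.98081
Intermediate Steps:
(-10533 - 17583)/(-3455*13 + 16249) = -28116/(-44915 + 16249) = -28116/(-28666) = -28116*(-1/28666) = 1278/1303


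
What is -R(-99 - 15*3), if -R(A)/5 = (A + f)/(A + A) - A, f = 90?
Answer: 11535/16 ≈ 720.94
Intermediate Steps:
R(A) = 5*A - 5*(90 + A)/(2*A) (R(A) = -5*((A + 90)/(A + A) - A) = -5*((90 + A)/((2*A)) - A) = -5*((90 + A)*(1/(2*A)) - A) = -5*((90 + A)/(2*A) - A) = -5*(-A + (90 + A)/(2*A)) = 5*A - 5*(90 + A)/(2*A))
-R(-99 - 15*3) = -(-5/2 - 225/(-99 - 15*3) + 5*(-99 - 15*3)) = -(-5/2 - 225/(-99 - 45) + 5*(-99 - 45)) = -(-5/2 - 225/(-144) + 5*(-144)) = -(-5/2 - 225*(-1/144) - 720) = -(-5/2 + 25/16 - 720) = -1*(-11535/16) = 11535/16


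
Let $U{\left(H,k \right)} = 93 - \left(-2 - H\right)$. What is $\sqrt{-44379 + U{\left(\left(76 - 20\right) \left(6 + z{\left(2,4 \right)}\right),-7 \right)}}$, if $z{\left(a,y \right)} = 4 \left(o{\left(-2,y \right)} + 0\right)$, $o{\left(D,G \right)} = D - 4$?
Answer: $26 i \sqrt{67} \approx 212.82 i$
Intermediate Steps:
$o{\left(D,G \right)} = -4 + D$
$z{\left(a,y \right)} = -24$ ($z{\left(a,y \right)} = 4 \left(\left(-4 - 2\right) + 0\right) = 4 \left(-6 + 0\right) = 4 \left(-6\right) = -24$)
$U{\left(H,k \right)} = 95 + H$ ($U{\left(H,k \right)} = 93 + \left(2 + H\right) = 95 + H$)
$\sqrt{-44379 + U{\left(\left(76 - 20\right) \left(6 + z{\left(2,4 \right)}\right),-7 \right)}} = \sqrt{-44379 + \left(95 + \left(76 - 20\right) \left(6 - 24\right)\right)} = \sqrt{-44379 + \left(95 + 56 \left(-18\right)\right)} = \sqrt{-44379 + \left(95 - 1008\right)} = \sqrt{-44379 - 913} = \sqrt{-45292} = 26 i \sqrt{67}$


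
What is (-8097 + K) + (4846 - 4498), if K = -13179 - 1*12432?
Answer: -33360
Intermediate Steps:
K = -25611 (K = -13179 - 12432 = -25611)
(-8097 + K) + (4846 - 4498) = (-8097 - 25611) + (4846 - 4498) = -33708 + 348 = -33360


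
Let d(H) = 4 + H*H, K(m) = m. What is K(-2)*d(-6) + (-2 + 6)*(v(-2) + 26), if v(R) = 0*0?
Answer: 24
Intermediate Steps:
v(R) = 0
d(H) = 4 + H**2
K(-2)*d(-6) + (-2 + 6)*(v(-2) + 26) = -2*(4 + (-6)**2) + (-2 + 6)*(0 + 26) = -2*(4 + 36) + 4*26 = -2*40 + 104 = -80 + 104 = 24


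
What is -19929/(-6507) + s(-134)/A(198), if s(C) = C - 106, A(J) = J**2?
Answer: 2406589/787347 ≈ 3.0566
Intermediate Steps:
s(C) = -106 + C
-19929/(-6507) + s(-134)/A(198) = -19929/(-6507) + (-106 - 134)/(198**2) = -19929*(-1/6507) - 240/39204 = 6643/2169 - 240*1/39204 = 6643/2169 - 20/3267 = 2406589/787347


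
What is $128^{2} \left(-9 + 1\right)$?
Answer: $-131072$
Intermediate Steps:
$128^{2} \left(-9 + 1\right) = 16384 \left(-8\right) = -131072$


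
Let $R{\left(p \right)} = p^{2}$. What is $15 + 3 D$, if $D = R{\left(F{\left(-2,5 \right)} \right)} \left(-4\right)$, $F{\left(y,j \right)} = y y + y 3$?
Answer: $-33$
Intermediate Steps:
$F{\left(y,j \right)} = y^{2} + 3 y$
$D = -16$ ($D = \left(- 2 \left(3 - 2\right)\right)^{2} \left(-4\right) = \left(\left(-2\right) 1\right)^{2} \left(-4\right) = \left(-2\right)^{2} \left(-4\right) = 4 \left(-4\right) = -16$)
$15 + 3 D = 15 + 3 \left(-16\right) = 15 - 48 = -33$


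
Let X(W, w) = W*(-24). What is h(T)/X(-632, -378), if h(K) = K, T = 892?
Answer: 223/3792 ≈ 0.058808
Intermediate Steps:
X(W, w) = -24*W
h(T)/X(-632, -378) = 892/((-24*(-632))) = 892/15168 = 892*(1/15168) = 223/3792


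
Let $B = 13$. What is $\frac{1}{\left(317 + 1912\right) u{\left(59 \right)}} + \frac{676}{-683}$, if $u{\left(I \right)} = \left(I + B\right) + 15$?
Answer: $- \frac{131091265}{132449409} \approx -0.98975$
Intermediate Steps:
$u{\left(I \right)} = 28 + I$ ($u{\left(I \right)} = \left(I + 13\right) + 15 = \left(13 + I\right) + 15 = 28 + I$)
$\frac{1}{\left(317 + 1912\right) u{\left(59 \right)}} + \frac{676}{-683} = \frac{1}{\left(317 + 1912\right) \left(28 + 59\right)} + \frac{676}{-683} = \frac{1}{2229 \cdot 87} + 676 \left(- \frac{1}{683}\right) = \frac{1}{2229} \cdot \frac{1}{87} - \frac{676}{683} = \frac{1}{193923} - \frac{676}{683} = - \frac{131091265}{132449409}$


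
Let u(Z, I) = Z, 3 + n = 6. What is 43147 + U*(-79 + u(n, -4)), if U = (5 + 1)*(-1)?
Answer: 43603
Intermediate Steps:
n = 3 (n = -3 + 6 = 3)
U = -6 (U = 6*(-1) = -6)
43147 + U*(-79 + u(n, -4)) = 43147 - 6*(-79 + 3) = 43147 - 6*(-76) = 43147 + 456 = 43603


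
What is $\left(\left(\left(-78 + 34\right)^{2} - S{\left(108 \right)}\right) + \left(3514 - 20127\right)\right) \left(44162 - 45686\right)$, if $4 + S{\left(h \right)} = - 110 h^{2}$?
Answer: $-1932991308$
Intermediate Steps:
$S{\left(h \right)} = -4 - 110 h^{2}$
$\left(\left(\left(-78 + 34\right)^{2} - S{\left(108 \right)}\right) + \left(3514 - 20127\right)\right) \left(44162 - 45686\right) = \left(\left(\left(-78 + 34\right)^{2} - \left(-4 - 110 \cdot 108^{2}\right)\right) + \left(3514 - 20127\right)\right) \left(44162 - 45686\right) = \left(\left(\left(-44\right)^{2} - \left(-4 - 1283040\right)\right) + \left(3514 - 20127\right)\right) \left(-1524\right) = \left(\left(1936 - \left(-4 - 1283040\right)\right) - 16613\right) \left(-1524\right) = \left(\left(1936 - -1283044\right) - 16613\right) \left(-1524\right) = \left(\left(1936 + 1283044\right) - 16613\right) \left(-1524\right) = \left(1284980 - 16613\right) \left(-1524\right) = 1268367 \left(-1524\right) = -1932991308$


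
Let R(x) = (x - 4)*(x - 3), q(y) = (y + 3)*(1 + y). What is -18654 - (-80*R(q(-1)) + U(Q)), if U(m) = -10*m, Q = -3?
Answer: -17724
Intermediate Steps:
q(y) = (1 + y)*(3 + y) (q(y) = (3 + y)*(1 + y) = (1 + y)*(3 + y))
R(x) = (-4 + x)*(-3 + x)
-18654 - (-80*R(q(-1)) + U(Q)) = -18654 - (-80*(12 + (3 + (-1)² + 4*(-1))² - 7*(3 + (-1)² + 4*(-1))) - 10*(-3)) = -18654 - (-80*(12 + (3 + 1 - 4)² - 7*(3 + 1 - 4)) + 30) = -18654 - (-80*(12 + 0² - 7*0) + 30) = -18654 - (-80*(12 + 0 + 0) + 30) = -18654 - (-80*12 + 30) = -18654 - (-960 + 30) = -18654 - 1*(-930) = -18654 + 930 = -17724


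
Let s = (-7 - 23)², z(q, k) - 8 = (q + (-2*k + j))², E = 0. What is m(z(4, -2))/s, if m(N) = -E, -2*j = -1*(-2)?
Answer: 0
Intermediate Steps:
j = -1 (j = -(-1)*(-2)/2 = -½*2 = -1)
z(q, k) = 8 + (-1 + q - 2*k)² (z(q, k) = 8 + (q + (-2*k - 1))² = 8 + (q + (-1 - 2*k))² = 8 + (-1 + q - 2*k)²)
s = 900 (s = (-30)² = 900)
m(N) = 0 (m(N) = -1*0 = 0)
m(z(4, -2))/s = 0/900 = 0*(1/900) = 0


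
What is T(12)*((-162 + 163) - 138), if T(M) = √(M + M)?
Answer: -274*√6 ≈ -671.16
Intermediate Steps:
T(M) = √2*√M (T(M) = √(2*M) = √2*√M)
T(12)*((-162 + 163) - 138) = (√2*√12)*((-162 + 163) - 138) = (√2*(2*√3))*(1 - 138) = (2*√6)*(-137) = -274*√6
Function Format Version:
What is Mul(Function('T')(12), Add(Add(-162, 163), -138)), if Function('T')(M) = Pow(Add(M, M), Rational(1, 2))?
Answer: Mul(-274, Pow(6, Rational(1, 2))) ≈ -671.16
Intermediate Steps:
Function('T')(M) = Mul(Pow(2, Rational(1, 2)), Pow(M, Rational(1, 2))) (Function('T')(M) = Pow(Mul(2, M), Rational(1, 2)) = Mul(Pow(2, Rational(1, 2)), Pow(M, Rational(1, 2))))
Mul(Function('T')(12), Add(Add(-162, 163), -138)) = Mul(Mul(Pow(2, Rational(1, 2)), Pow(12, Rational(1, 2))), Add(Add(-162, 163), -138)) = Mul(Mul(Pow(2, Rational(1, 2)), Mul(2, Pow(3, Rational(1, 2)))), Add(1, -138)) = Mul(Mul(2, Pow(6, Rational(1, 2))), -137) = Mul(-274, Pow(6, Rational(1, 2)))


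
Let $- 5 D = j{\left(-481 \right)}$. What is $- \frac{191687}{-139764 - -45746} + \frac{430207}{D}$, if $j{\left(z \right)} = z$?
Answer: $\frac{202328210077}{45222658} \approx 4474.0$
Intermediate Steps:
$D = \frac{481}{5}$ ($D = \left(- \frac{1}{5}\right) \left(-481\right) = \frac{481}{5} \approx 96.2$)
$- \frac{191687}{-139764 - -45746} + \frac{430207}{D} = - \frac{191687}{-139764 - -45746} + \frac{430207}{\frac{481}{5}} = - \frac{191687}{-139764 + 45746} + 430207 \cdot \frac{5}{481} = - \frac{191687}{-94018} + \frac{2151035}{481} = \left(-191687\right) \left(- \frac{1}{94018}\right) + \frac{2151035}{481} = \frac{191687}{94018} + \frac{2151035}{481} = \frac{202328210077}{45222658}$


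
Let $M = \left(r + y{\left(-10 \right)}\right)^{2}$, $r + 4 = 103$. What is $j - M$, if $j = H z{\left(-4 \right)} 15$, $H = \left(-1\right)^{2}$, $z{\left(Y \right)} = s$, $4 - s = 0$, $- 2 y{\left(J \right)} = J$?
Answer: $-10756$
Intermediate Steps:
$r = 99$ ($r = -4 + 103 = 99$)
$y{\left(J \right)} = - \frac{J}{2}$
$s = 4$ ($s = 4 - 0 = 4 + 0 = 4$)
$z{\left(Y \right)} = 4$
$M = 10816$ ($M = \left(99 - -5\right)^{2} = \left(99 + 5\right)^{2} = 104^{2} = 10816$)
$H = 1$
$j = 60$ ($j = 1 \cdot 4 \cdot 15 = 4 \cdot 15 = 60$)
$j - M = 60 - 10816 = -10756$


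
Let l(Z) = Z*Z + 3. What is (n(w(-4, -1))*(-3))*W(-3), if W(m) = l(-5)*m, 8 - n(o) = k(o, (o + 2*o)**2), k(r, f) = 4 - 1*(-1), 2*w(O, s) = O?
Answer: 756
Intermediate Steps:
w(O, s) = O/2
l(Z) = 3 + Z**2 (l(Z) = Z**2 + 3 = 3 + Z**2)
k(r, f) = 5 (k(r, f) = 4 + 1 = 5)
n(o) = 3 (n(o) = 8 - 1*5 = 8 - 5 = 3)
W(m) = 28*m (W(m) = (3 + (-5)**2)*m = (3 + 25)*m = 28*m)
(n(w(-4, -1))*(-3))*W(-3) = (3*(-3))*(28*(-3)) = -9*(-84) = 756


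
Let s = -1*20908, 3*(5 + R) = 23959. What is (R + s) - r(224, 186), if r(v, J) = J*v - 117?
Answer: -163421/3 ≈ -54474.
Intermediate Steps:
r(v, J) = -117 + J*v
R = 23944/3 (R = -5 + (1/3)*23959 = -5 + 23959/3 = 23944/3 ≈ 7981.3)
s = -20908
(R + s) - r(224, 186) = (23944/3 - 20908) - (-117 + 186*224) = -38780/3 - (-117 + 41664) = -38780/3 - 1*41547 = -38780/3 - 41547 = -163421/3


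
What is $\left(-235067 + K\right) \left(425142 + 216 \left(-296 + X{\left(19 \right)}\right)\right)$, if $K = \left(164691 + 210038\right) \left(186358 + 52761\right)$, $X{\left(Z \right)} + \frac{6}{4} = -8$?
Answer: $32181846444213336$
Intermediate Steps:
$X{\left(Z \right)} = - \frac{19}{2}$ ($X{\left(Z \right)} = - \frac{3}{2} - 8 = - \frac{19}{2}$)
$K = 89604823751$ ($K = 374729 \cdot 239119 = 89604823751$)
$\left(-235067 + K\right) \left(425142 + 216 \left(-296 + X{\left(19 \right)}\right)\right) = \left(-235067 + 89604823751\right) \left(425142 + 216 \left(-296 - \frac{19}{2}\right)\right) = 89604588684 \left(425142 + 216 \left(- \frac{611}{2}\right)\right) = 89604588684 \left(425142 - 65988\right) = 89604588684 \cdot 359154 = 32181846444213336$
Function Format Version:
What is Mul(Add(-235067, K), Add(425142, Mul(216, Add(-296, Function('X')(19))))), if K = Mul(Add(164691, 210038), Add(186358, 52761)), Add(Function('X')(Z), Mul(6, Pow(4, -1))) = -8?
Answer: 32181846444213336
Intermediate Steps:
Function('X')(Z) = Rational(-19, 2) (Function('X')(Z) = Add(Rational(-3, 2), -8) = Rational(-19, 2))
K = 89604823751 (K = Mul(374729, 239119) = 89604823751)
Mul(Add(-235067, K), Add(425142, Mul(216, Add(-296, Function('X')(19))))) = Mul(Add(-235067, 89604823751), Add(425142, Mul(216, Add(-296, Rational(-19, 2))))) = Mul(89604588684, Add(425142, Mul(216, Rational(-611, 2)))) = Mul(89604588684, Add(425142, -65988)) = Mul(89604588684, 359154) = 32181846444213336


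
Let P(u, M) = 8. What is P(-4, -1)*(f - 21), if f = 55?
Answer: 272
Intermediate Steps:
P(-4, -1)*(f - 21) = 8*(55 - 21) = 8*34 = 272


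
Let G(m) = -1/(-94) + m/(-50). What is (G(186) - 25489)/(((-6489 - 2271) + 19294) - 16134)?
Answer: 59907867/13160000 ≈ 4.5523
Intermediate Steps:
G(m) = 1/94 - m/50 (G(m) = -1*(-1/94) + m*(-1/50) = 1/94 - m/50)
(G(186) - 25489)/(((-6489 - 2271) + 19294) - 16134) = ((1/94 - 1/50*186) - 25489)/(((-6489 - 2271) + 19294) - 16134) = ((1/94 - 93/25) - 25489)/((-8760 + 19294) - 16134) = (-8717/2350 - 25489)/(10534 - 16134) = -59907867/2350/(-5600) = -59907867/2350*(-1/5600) = 59907867/13160000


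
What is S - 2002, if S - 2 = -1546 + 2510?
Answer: -1036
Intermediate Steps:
S = 966 (S = 2 + (-1546 + 2510) = 2 + 964 = 966)
S - 2002 = 966 - 2002 = -1036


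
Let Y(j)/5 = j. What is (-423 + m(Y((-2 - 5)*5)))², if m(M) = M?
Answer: 357604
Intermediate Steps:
Y(j) = 5*j
(-423 + m(Y((-2 - 5)*5)))² = (-423 + 5*((-2 - 5)*5))² = (-423 + 5*(-7*5))² = (-423 + 5*(-35))² = (-423 - 175)² = (-598)² = 357604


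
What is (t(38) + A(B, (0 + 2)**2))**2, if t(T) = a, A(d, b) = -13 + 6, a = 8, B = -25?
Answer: 1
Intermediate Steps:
A(d, b) = -7
t(T) = 8
(t(38) + A(B, (0 + 2)**2))**2 = (8 - 7)**2 = 1**2 = 1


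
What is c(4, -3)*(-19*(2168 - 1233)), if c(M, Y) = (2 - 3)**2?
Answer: -17765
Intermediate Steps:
c(M, Y) = 1 (c(M, Y) = (-1)**2 = 1)
c(4, -3)*(-19*(2168 - 1233)) = 1*(-19*(2168 - 1233)) = 1*(-19*935) = 1*(-17765) = -17765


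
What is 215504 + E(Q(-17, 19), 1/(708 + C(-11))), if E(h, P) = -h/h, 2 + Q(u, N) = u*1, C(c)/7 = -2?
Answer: 215503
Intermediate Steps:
C(c) = -14 (C(c) = 7*(-2) = -14)
Q(u, N) = -2 + u (Q(u, N) = -2 + u*1 = -2 + u)
E(h, P) = -1 (E(h, P) = -1*1 = -1)
215504 + E(Q(-17, 19), 1/(708 + C(-11))) = 215504 - 1 = 215503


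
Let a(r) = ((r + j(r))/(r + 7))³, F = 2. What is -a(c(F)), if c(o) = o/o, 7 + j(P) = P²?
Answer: 125/512 ≈ 0.24414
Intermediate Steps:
j(P) = -7 + P²
c(o) = 1
a(r) = (-7 + r + r²)³/(7 + r)³ (a(r) = ((r + (-7 + r²))/(r + 7))³ = ((-7 + r + r²)/(7 + r))³ = (-7 + r + r²)³/(7 + r)³)
-a(c(F)) = -(-7 + 1 + 1²)³/(7 + 1)³ = -(-7 + 1 + 1)³/8³ = -(-5)³/512 = -(-125)/512 = -1*(-125/512) = 125/512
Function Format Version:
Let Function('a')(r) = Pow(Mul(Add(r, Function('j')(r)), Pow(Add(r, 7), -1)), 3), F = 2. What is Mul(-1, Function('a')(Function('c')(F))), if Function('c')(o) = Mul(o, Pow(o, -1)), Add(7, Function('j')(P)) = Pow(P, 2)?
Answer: Rational(125, 512) ≈ 0.24414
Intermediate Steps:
Function('j')(P) = Add(-7, Pow(P, 2))
Function('c')(o) = 1
Function('a')(r) = Mul(Pow(Add(7, r), -3), Pow(Add(-7, r, Pow(r, 2)), 3)) (Function('a')(r) = Pow(Mul(Add(r, Add(-7, Pow(r, 2))), Pow(Add(r, 7), -1)), 3) = Pow(Mul(Add(-7, r, Pow(r, 2)), Pow(Add(7, r), -1)), 3) = Pow(Mul(Pow(Add(7, r), -1), Add(-7, r, Pow(r, 2))), 3) = Mul(Pow(Add(7, r), -3), Pow(Add(-7, r, Pow(r, 2)), 3)))
Mul(-1, Function('a')(Function('c')(F))) = Mul(-1, Mul(Pow(Add(7, 1), -3), Pow(Add(-7, 1, Pow(1, 2)), 3))) = Mul(-1, Mul(Pow(8, -3), Pow(Add(-7, 1, 1), 3))) = Mul(-1, Mul(Rational(1, 512), Pow(-5, 3))) = Mul(-1, Mul(Rational(1, 512), -125)) = Mul(-1, Rational(-125, 512)) = Rational(125, 512)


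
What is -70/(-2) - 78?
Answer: -43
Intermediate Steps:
-70/(-2) - 78 = -½*(-70) - 78 = 35 - 78 = -43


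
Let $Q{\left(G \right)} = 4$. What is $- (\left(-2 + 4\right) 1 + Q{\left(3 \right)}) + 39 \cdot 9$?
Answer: $345$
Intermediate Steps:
$- (\left(-2 + 4\right) 1 + Q{\left(3 \right)}) + 39 \cdot 9 = - (\left(-2 + 4\right) 1 + 4) + 39 \cdot 9 = - (2 \cdot 1 + 4) + 351 = - (2 + 4) + 351 = \left(-1\right) 6 + 351 = -6 + 351 = 345$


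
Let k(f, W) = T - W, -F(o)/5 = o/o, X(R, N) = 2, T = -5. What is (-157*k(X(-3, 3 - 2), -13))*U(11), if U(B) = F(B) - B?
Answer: 20096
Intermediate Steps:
F(o) = -5 (F(o) = -5*o/o = -5*1 = -5)
k(f, W) = -5 - W
U(B) = -5 - B
(-157*k(X(-3, 3 - 2), -13))*U(11) = (-157*(-5 - 1*(-13)))*(-5 - 1*11) = (-157*(-5 + 13))*(-5 - 11) = -157*8*(-16) = -1256*(-16) = 20096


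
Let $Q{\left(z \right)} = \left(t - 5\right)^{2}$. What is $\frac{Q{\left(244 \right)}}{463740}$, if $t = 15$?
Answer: $\frac{5}{23187} \approx 0.00021564$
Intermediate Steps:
$Q{\left(z \right)} = 100$ ($Q{\left(z \right)} = \left(15 - 5\right)^{2} = 10^{2} = 100$)
$\frac{Q{\left(244 \right)}}{463740} = \frac{100}{463740} = 100 \cdot \frac{1}{463740} = \frac{5}{23187}$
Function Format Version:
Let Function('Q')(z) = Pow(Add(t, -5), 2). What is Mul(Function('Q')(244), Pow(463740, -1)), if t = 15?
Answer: Rational(5, 23187) ≈ 0.00021564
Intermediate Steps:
Function('Q')(z) = 100 (Function('Q')(z) = Pow(Add(15, -5), 2) = Pow(10, 2) = 100)
Mul(Function('Q')(244), Pow(463740, -1)) = Mul(100, Pow(463740, -1)) = Mul(100, Rational(1, 463740)) = Rational(5, 23187)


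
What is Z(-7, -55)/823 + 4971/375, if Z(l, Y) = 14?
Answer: 1365461/102875 ≈ 13.273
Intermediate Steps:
Z(-7, -55)/823 + 4971/375 = 14/823 + 4971/375 = 14*(1/823) + 4971*(1/375) = 14/823 + 1657/125 = 1365461/102875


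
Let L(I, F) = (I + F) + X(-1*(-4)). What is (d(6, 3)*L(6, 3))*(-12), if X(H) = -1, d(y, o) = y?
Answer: -576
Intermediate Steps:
L(I, F) = -1 + F + I (L(I, F) = (I + F) - 1 = (F + I) - 1 = -1 + F + I)
(d(6, 3)*L(6, 3))*(-12) = (6*(-1 + 3 + 6))*(-12) = (6*8)*(-12) = 48*(-12) = -576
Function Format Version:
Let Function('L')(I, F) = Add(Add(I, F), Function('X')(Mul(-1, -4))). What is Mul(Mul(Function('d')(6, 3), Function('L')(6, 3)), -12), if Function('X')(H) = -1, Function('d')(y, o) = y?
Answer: -576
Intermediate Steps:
Function('L')(I, F) = Add(-1, F, I) (Function('L')(I, F) = Add(Add(I, F), -1) = Add(Add(F, I), -1) = Add(-1, F, I))
Mul(Mul(Function('d')(6, 3), Function('L')(6, 3)), -12) = Mul(Mul(6, Add(-1, 3, 6)), -12) = Mul(Mul(6, 8), -12) = Mul(48, -12) = -576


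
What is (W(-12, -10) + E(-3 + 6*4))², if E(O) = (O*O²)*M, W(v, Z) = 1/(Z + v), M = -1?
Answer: 41511210049/484 ≈ 8.5767e+7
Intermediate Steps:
E(O) = -O³ (E(O) = (O*O²)*(-1) = O³*(-1) = -O³)
(W(-12, -10) + E(-3 + 6*4))² = (1/(-10 - 12) - (-3 + 6*4)³)² = (1/(-22) - (-3 + 24)³)² = (-1/22 - 1*21³)² = (-1/22 - 1*9261)² = (-1/22 - 9261)² = (-203743/22)² = 41511210049/484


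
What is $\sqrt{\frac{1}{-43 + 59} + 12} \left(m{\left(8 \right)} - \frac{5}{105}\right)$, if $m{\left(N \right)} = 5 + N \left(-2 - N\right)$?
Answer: $- \frac{394 \sqrt{193}}{21} \approx -260.65$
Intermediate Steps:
$\sqrt{\frac{1}{-43 + 59} + 12} \left(m{\left(8 \right)} - \frac{5}{105}\right) = \sqrt{\frac{1}{-43 + 59} + 12} \left(\left(5 - 8^{2} - 16\right) - \frac{5}{105}\right) = \sqrt{\frac{1}{16} + 12} \left(\left(5 - 64 - 16\right) - \frac{1}{21}\right) = \sqrt{\frac{193}{16}} \left(-75 - \frac{1}{21}\right) = \frac{\sqrt{193}}{4} \left(- \frac{1576}{21}\right) = - \frac{394 \sqrt{193}}{21}$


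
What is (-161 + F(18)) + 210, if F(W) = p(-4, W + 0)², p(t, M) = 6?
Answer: 85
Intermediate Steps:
F(W) = 36 (F(W) = 6² = 36)
(-161 + F(18)) + 210 = (-161 + 36) + 210 = -125 + 210 = 85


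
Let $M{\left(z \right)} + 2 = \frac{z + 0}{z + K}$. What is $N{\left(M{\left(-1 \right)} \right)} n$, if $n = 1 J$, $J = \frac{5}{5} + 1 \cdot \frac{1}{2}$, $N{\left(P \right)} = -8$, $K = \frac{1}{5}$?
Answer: $-12$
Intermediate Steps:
$K = \frac{1}{5} \approx 0.2$
$M{\left(z \right)} = -2 + \frac{z}{\frac{1}{5} + z}$ ($M{\left(z \right)} = -2 + \frac{z + 0}{z + \frac{1}{5}} = -2 + \frac{z}{\frac{1}{5} + z}$)
$J = \frac{3}{2}$ ($J = 5 \cdot \frac{1}{5} + 1 \cdot \frac{1}{2} = 1 + \frac{1}{2} = \frac{3}{2} \approx 1.5$)
$n = \frac{3}{2}$ ($n = 1 \cdot \frac{3}{2} = \frac{3}{2} \approx 1.5$)
$N{\left(M{\left(-1 \right)} \right)} n = \left(-8\right) \frac{3}{2} = -12$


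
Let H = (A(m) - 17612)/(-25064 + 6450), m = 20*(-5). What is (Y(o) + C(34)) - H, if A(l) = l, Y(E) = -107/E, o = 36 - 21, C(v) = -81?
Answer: -303334/3405 ≈ -89.085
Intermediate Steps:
m = -100
o = 15
H = 216/227 (H = (-100 - 17612)/(-25064 + 6450) = -17712/(-18614) = -17712*(-1/18614) = 216/227 ≈ 0.95154)
(Y(o) + C(34)) - H = (-107/15 - 81) - 1*216/227 = (-107*1/15 - 81) - 216/227 = (-107/15 - 81) - 216/227 = -1322/15 - 216/227 = -303334/3405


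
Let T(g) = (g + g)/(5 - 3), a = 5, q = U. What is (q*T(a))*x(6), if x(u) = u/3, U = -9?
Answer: -90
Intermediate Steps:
x(u) = u/3 (x(u) = u*(1/3) = u/3)
q = -9
T(g) = g (T(g) = (2*g)/2 = (2*g)*(1/2) = g)
(q*T(a))*x(6) = (-9*5)*((1/3)*6) = -45*2 = -90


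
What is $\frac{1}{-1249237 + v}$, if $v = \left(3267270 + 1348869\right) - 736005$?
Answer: $\frac{1}{2630897} \approx 3.801 \cdot 10^{-7}$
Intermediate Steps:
$v = 3880134$ ($v = 4616139 - 736005 = 3880134$)
$\frac{1}{-1249237 + v} = \frac{1}{-1249237 + 3880134} = \frac{1}{2630897}$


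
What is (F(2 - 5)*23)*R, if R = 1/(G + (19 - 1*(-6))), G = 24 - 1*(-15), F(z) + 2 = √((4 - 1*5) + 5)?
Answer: 0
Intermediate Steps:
F(z) = 0 (F(z) = -2 + √((4 - 1*5) + 5) = -2 + √((4 - 5) + 5) = -2 + √(-1 + 5) = -2 + √4 = -2 + 2 = 0)
G = 39 (G = 24 + 15 = 39)
R = 1/64 (R = 1/(39 + (19 - 1*(-6))) = 1/(39 + (19 + 6)) = 1/(39 + 25) = 1/64 ≈ 0.015625)
(F(2 - 5)*23)*R = (0*23)*(1/64) = 0*(1/64) = 0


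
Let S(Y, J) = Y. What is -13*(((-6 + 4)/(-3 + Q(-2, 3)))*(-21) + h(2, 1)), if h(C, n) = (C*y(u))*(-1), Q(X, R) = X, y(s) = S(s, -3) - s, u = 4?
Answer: 546/5 ≈ 109.20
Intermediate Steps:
y(s) = 0 (y(s) = s - s = 0)
h(C, n) = 0 (h(C, n) = (C*0)*(-1) = 0*(-1) = 0)
-13*(((-6 + 4)/(-3 + Q(-2, 3)))*(-21) + h(2, 1)) = -13*(((-6 + 4)/(-3 - 2))*(-21) + 0) = -13*(-2/(-5)*(-21) + 0) = -13*(-2*(-⅕)*(-21) + 0) = -13*((⅖)*(-21) + 0) = -13*(-42/5 + 0) = -13*(-42/5) = 546/5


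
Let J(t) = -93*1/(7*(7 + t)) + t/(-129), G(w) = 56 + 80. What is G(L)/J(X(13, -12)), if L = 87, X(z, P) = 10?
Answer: -2087736/13187 ≈ -158.32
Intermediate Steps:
G(w) = 136
J(t) = -93/(49 + 7*t) - t/129 (J(t) = -93/(49 + 7*t) + t*(-1/129) = -93/(49 + 7*t) - t/129)
G(L)/J(X(13, -12)) = 136/(((-11997 - 49*10 - 7*10²)/(903*(7 + 10)))) = 136/(((1/903)*(-11997 - 490 - 7*100)/17)) = 136/(((1/903)*(1/17)*(-11997 - 490 - 700))) = 136/(((1/903)*(1/17)*(-13187))) = 136/(-13187/15351) = 136*(-15351/13187) = -2087736/13187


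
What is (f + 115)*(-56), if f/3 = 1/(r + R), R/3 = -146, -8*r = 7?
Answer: -22609496/3511 ≈ -6439.6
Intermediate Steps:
r = -7/8 (r = -⅛*7 = -7/8 ≈ -0.87500)
R = -438 (R = 3*(-146) = -438)
f = -24/3511 (f = 3/(-7/8 - 438) = 3/(-3511/8) = 3*(-8/3511) = -24/3511 ≈ -0.0068357)
(f + 115)*(-56) = (-24/3511 + 115)*(-56) = (403741/3511)*(-56) = -22609496/3511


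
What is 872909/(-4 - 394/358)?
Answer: -156250711/913 ≈ -1.7114e+5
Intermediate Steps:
872909/(-4 - 394/358) = 872909/(-4 + (1/358)*(-394)) = 872909/(-4 - 197/179) = 872909/(-913/179) = 872909*(-179/913) = -156250711/913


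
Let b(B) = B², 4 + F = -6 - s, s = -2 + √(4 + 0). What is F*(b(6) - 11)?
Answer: -250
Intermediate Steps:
s = 0 (s = -2 + √4 = -2 + 2 = 0)
F = -10 (F = -4 + (-6 - 1*0) = -4 + (-6 + 0) = -4 - 6 = -10)
F*(b(6) - 11) = -10*(6² - 11) = -10*(36 - 11) = -10*25 = -250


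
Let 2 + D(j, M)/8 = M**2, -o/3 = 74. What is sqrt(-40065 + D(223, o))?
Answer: sqrt(354191) ≈ 595.14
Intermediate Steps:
o = -222 (o = -3*74 = -222)
D(j, M) = -16 + 8*M**2
sqrt(-40065 + D(223, o)) = sqrt(-40065 + (-16 + 8*(-222)**2)) = sqrt(-40065 + (-16 + 8*49284)) = sqrt(-40065 + (-16 + 394272)) = sqrt(-40065 + 394256) = sqrt(354191)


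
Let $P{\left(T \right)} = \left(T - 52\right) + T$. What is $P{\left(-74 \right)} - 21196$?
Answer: $-21396$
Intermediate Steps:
$P{\left(T \right)} = -52 + 2 T$ ($P{\left(T \right)} = \left(-52 + T\right) + T = -52 + 2 T$)
$P{\left(-74 \right)} - 21196 = \left(-52 + 2 \left(-74\right)\right) - 21196 = \left(-52 - 148\right) - 21196 = -200 - 21196 = -21396$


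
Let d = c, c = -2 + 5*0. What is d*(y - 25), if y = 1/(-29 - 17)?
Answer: 1151/23 ≈ 50.043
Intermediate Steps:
c = -2 (c = -2 + 0 = -2)
d = -2
y = -1/46 (y = 1/(-46) = -1/46 ≈ -0.021739)
d*(y - 25) = -2*(-1/46 - 25) = -2*(-1151/46) = 1151/23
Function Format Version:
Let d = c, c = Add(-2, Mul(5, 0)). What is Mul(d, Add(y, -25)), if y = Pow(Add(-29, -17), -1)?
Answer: Rational(1151, 23) ≈ 50.043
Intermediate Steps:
c = -2 (c = Add(-2, 0) = -2)
d = -2
y = Rational(-1, 46) (y = Pow(-46, -1) = Rational(-1, 46) ≈ -0.021739)
Mul(d, Add(y, -25)) = Mul(-2, Add(Rational(-1, 46), -25)) = Mul(-2, Rational(-1151, 46)) = Rational(1151, 23)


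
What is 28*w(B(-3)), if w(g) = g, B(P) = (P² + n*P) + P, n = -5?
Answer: 588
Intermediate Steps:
B(P) = P² - 4*P (B(P) = (P² - 5*P) + P = P² - 4*P)
28*w(B(-3)) = 28*(-3*(-4 - 3)) = 28*(-3*(-7)) = 28*21 = 588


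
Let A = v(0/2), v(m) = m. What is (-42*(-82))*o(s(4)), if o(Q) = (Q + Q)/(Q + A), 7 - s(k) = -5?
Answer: 6888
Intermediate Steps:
A = 0 (A = 0/2 = 0*(½) = 0)
s(k) = 12 (s(k) = 7 - 1*(-5) = 7 + 5 = 12)
o(Q) = 2 (o(Q) = (Q + Q)/(Q + 0) = (2*Q)/Q = 2)
(-42*(-82))*o(s(4)) = -42*(-82)*2 = 3444*2 = 6888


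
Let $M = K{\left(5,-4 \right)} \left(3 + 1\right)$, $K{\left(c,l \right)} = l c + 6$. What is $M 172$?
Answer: $-9632$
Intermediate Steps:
$K{\left(c,l \right)} = 6 + c l$ ($K{\left(c,l \right)} = c l + 6 = 6 + c l$)
$M = -56$ ($M = \left(6 + 5 \left(-4\right)\right) \left(3 + 1\right) = \left(6 - 20\right) 4 = \left(-14\right) 4 = -56$)
$M 172 = \left(-56\right) 172 = -9632$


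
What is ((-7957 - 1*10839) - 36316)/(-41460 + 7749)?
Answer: 55112/33711 ≈ 1.6348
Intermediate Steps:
((-7957 - 1*10839) - 36316)/(-41460 + 7749) = ((-7957 - 10839) - 36316)/(-33711) = (-18796 - 36316)*(-1/33711) = -55112*(-1/33711) = 55112/33711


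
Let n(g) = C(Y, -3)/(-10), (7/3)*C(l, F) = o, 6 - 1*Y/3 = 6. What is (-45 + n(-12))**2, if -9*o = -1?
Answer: 89321401/44100 ≈ 2025.4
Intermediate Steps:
Y = 0 (Y = 18 - 3*6 = 18 - 18 = 0)
o = 1/9 (o = -1/9*(-1) = 1/9 ≈ 0.11111)
C(l, F) = 1/21 (C(l, F) = (3/7)*(1/9) = 1/21)
n(g) = -1/210 (n(g) = (1/21)/(-10) = (1/21)*(-1/10) = -1/210)
(-45 + n(-12))**2 = (-45 - 1/210)**2 = (-9451/210)**2 = 89321401/44100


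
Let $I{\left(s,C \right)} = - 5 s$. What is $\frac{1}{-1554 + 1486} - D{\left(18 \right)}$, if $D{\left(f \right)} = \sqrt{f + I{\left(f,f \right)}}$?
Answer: $- \frac{1}{68} - 6 i \sqrt{2} \approx -0.014706 - 8.4853 i$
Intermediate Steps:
$D{\left(f \right)} = 2 \sqrt{- f}$ ($D{\left(f \right)} = \sqrt{f - 5 f} = \sqrt{- 4 f} = 2 \sqrt{- f}$)
$\frac{1}{-1554 + 1486} - D{\left(18 \right)} = \frac{1}{-1554 + 1486} - 2 \sqrt{\left(-1\right) 18} = \frac{1}{-68} - 2 \sqrt{-18} = - \frac{1}{68} - 2 \cdot 3 i \sqrt{2} = - \frac{1}{68} - 6 i \sqrt{2}$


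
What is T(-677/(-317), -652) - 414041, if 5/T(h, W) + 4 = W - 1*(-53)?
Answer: -249666728/603 ≈ -4.1404e+5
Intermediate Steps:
T(h, W) = 5/(49 + W) (T(h, W) = 5/(-4 + (W - 1*(-53))) = 5/(-4 + (W + 53)) = 5/(-4 + (53 + W)) = 5/(49 + W))
T(-677/(-317), -652) - 414041 = 5/(49 - 652) - 414041 = 5/(-603) - 414041 = 5*(-1/603) - 414041 = -5/603 - 414041 = -249666728/603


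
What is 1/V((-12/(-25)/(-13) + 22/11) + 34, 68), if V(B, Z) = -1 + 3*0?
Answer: -1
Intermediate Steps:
V(B, Z) = -1 (V(B, Z) = -1 + 0 = -1)
1/V((-12/(-25)/(-13) + 22/11) + 34, 68) = 1/(-1) = -1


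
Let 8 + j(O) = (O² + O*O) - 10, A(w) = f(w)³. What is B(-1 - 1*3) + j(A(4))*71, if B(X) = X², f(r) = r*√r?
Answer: 37223186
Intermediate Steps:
f(r) = r^(3/2)
A(w) = w^(9/2) (A(w) = (w^(3/2))³ = w^(9/2))
j(O) = -18 + 2*O² (j(O) = -8 + ((O² + O*O) - 10) = -8 + ((O² + O²) - 10) = -8 + (2*O² - 10) = -8 + (-10 + 2*O²) = -18 + 2*O²)
B(-1 - 1*3) + j(A(4))*71 = (-1 - 1*3)² + (-18 + 2*(4^(9/2))²)*71 = (-1 - 3)² + (-18 + 2*512²)*71 = (-4)² + (-18 + 2*262144)*71 = 16 + (-18 + 524288)*71 = 16 + 524270*71 = 16 + 37223170 = 37223186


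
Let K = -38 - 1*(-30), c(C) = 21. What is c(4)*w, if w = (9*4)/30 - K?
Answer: 966/5 ≈ 193.20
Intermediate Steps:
K = -8 (K = -38 + 30 = -8)
w = 46/5 (w = (9*4)/30 - 1*(-8) = 36*(1/30) + 8 = 6/5 + 8 = 46/5 ≈ 9.2000)
c(4)*w = 21*(46/5) = 966/5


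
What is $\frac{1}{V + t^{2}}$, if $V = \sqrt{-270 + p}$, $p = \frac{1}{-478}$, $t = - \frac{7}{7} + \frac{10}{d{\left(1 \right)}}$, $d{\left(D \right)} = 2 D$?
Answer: $\frac{7648}{251429} - \frac{i \sqrt{61691158}}{251429} \approx 0.030418 - 0.031239 i$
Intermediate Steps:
$t = 4$ ($t = - \frac{7}{7} + \frac{10}{2 \cdot 1} = \left(-7\right) \frac{1}{7} + \frac{10}{2} = -1 + 10 \cdot \frac{1}{2} = -1 + 5 = 4$)
$p = - \frac{1}{478} \approx -0.002092$
$V = \frac{i \sqrt{61691158}}{478}$ ($V = \sqrt{-270 - \frac{1}{478}} = \sqrt{- \frac{129061}{478}} = \frac{i \sqrt{61691158}}{478} \approx 16.432 i$)
$\frac{1}{V + t^{2}} = \frac{1}{\frac{i \sqrt{61691158}}{478} + 4^{2}} = \frac{1}{\frac{i \sqrt{61691158}}{478} + 16} = \frac{1}{16 + \frac{i \sqrt{61691158}}{478}}$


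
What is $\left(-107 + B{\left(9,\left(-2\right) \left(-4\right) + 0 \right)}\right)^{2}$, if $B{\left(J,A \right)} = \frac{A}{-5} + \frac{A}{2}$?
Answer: $\frac{273529}{25} \approx 10941.0$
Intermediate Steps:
$B{\left(J,A \right)} = \frac{3 A}{10}$ ($B{\left(J,A \right)} = A \left(- \frac{1}{5}\right) + A \frac{1}{2} = - \frac{A}{5} + \frac{A}{2} = \frac{3 A}{10}$)
$\left(-107 + B{\left(9,\left(-2\right) \left(-4\right) + 0 \right)}\right)^{2} = \left(-107 + \frac{3 \left(\left(-2\right) \left(-4\right) + 0\right)}{10}\right)^{2} = \left(-107 + \frac{3 \left(8 + 0\right)}{10}\right)^{2} = \left(-107 + \frac{3}{10} \cdot 8\right)^{2} = \left(-107 + \frac{12}{5}\right)^{2} = \left(- \frac{523}{5}\right)^{2} = \frac{273529}{25}$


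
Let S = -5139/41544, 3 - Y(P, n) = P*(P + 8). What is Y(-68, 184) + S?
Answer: -18820003/4616 ≈ -4077.1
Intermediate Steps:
Y(P, n) = 3 - P*(8 + P) (Y(P, n) = 3 - P*(P + 8) = 3 - P*(8 + P))
S = -571/4616 (S = -5139*1/41544 = -571/4616 ≈ -0.12370)
Y(-68, 184) + S = (3 - 1*(-68)² - 8*(-68)) - 571/4616 = (3 - 1*4624 + 544) - 571/4616 = (3 - 4624 + 544) - 571/4616 = -4077 - 571/4616 = -18820003/4616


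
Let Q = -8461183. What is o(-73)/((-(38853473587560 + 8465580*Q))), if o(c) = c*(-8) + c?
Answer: 511/32775347993580 ≈ 1.5591e-11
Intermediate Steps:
o(c) = -7*c (o(c) = -8*c + c = -7*c)
o(-73)/((-(38853473587560 + 8465580*Q))) = (-7*(-73))/((-8465580/(1/(-8461183 + 4589582)))) = 511/((-8465580/(1/(-3871601)))) = 511/((-8465580/(-1/3871601))) = 511/((-8465580*(-3871601))) = 511/32775347993580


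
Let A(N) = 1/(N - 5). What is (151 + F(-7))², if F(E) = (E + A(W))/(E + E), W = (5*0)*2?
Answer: 28121809/1225 ≈ 22957.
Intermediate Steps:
W = 0 (W = 0*2 = 0)
A(N) = 1/(-5 + N)
F(E) = (-⅕ + E)/(2*E) (F(E) = (E + 1/(-5 + 0))/(E + E) = (E + 1/(-5))/((2*E)) = (E - ⅕)*(1/(2*E)) = (-⅕ + E)*(1/(2*E)) = (-⅕ + E)/(2*E))
(151 + F(-7))² = (151 + (⅒)*(-1 + 5*(-7))/(-7))² = (151 + (⅒)*(-⅐)*(-1 - 35))² = (151 + (⅒)*(-⅐)*(-36))² = (151 + 18/35)² = (5303/35)² = 28121809/1225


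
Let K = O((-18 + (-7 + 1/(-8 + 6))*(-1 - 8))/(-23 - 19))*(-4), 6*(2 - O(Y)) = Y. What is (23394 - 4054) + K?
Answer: 270637/14 ≈ 19331.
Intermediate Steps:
O(Y) = 2 - Y/6
K = -123/14 (K = (2 - (-18 + (-7 + 1/(-8 + 6))*(-1 - 8))/(6*(-23 - 19)))*(-4) = (2 - (-18 + (-7 + 1/(-2))*(-9))/(6*(-42)))*(-4) = (2 - (-18 + (-7 - 1/2)*(-9))*(-1)/(6*42))*(-4) = (2 - (-18 - 15/2*(-9))*(-1)/(6*42))*(-4) = (2 - (-18 + 135/2)*(-1)/(6*42))*(-4) = (2 - 33*(-1)/(4*42))*(-4) = (2 - 1/6*(-33/28))*(-4) = (2 + 11/56)*(-4) = (123/56)*(-4) = -123/14 ≈ -8.7857)
(23394 - 4054) + K = (23394 - 4054) - 123/14 = 19340 - 123/14 = 270637/14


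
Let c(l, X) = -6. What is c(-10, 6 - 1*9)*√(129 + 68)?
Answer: -6*√197 ≈ -84.214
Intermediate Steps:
c(-10, 6 - 1*9)*√(129 + 68) = -6*√(129 + 68) = -6*√197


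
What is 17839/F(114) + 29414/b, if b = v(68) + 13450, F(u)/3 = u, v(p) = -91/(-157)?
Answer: 39250703015/722215422 ≈ 54.348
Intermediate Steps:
v(p) = 91/157 (v(p) = -91*(-1/157) = 91/157)
F(u) = 3*u
b = 2111741/157 (b = 91/157 + 13450 = 2111741/157 ≈ 13451.)
17839/F(114) + 29414/b = 17839/((3*114)) + 29414/(2111741/157) = 17839/342 + 29414*(157/2111741) = 17839*(1/342) + 4617998/2111741 = 17839/342 + 4617998/2111741 = 39250703015/722215422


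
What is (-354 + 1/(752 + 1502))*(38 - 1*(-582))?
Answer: -247353650/1127 ≈ -2.1948e+5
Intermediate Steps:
(-354 + 1/(752 + 1502))*(38 - 1*(-582)) = (-354 + 1/2254)*(38 + 582) = (-354 + 1/2254)*620 = -797915/2254*620 = -247353650/1127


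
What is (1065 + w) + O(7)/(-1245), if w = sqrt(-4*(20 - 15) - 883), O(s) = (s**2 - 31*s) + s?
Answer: 1326086/1245 + I*sqrt(903) ≈ 1065.1 + 30.05*I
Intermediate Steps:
O(s) = s**2 - 30*s
w = I*sqrt(903) (w = sqrt(-4*5 - 883) = sqrt(-20 - 883) = sqrt(-903) = I*sqrt(903) ≈ 30.05*I)
(1065 + w) + O(7)/(-1245) = (1065 + I*sqrt(903)) + (7*(-30 + 7))/(-1245) = (1065 + I*sqrt(903)) + (7*(-23))*(-1/1245) = (1065 + I*sqrt(903)) - 161*(-1/1245) = (1065 + I*sqrt(903)) + 161/1245 = 1326086/1245 + I*sqrt(903)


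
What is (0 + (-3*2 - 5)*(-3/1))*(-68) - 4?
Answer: -2248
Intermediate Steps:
(0 + (-3*2 - 5)*(-3/1))*(-68) - 4 = (0 + (-6 - 5)*(-3*1))*(-68) - 4 = (0 - 11*(-3))*(-68) - 4 = (0 + 33)*(-68) - 4 = 33*(-68) - 4 = -2244 - 4 = -2248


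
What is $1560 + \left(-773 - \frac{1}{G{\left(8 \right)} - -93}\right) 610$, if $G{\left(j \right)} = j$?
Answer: $- \frac{47467580}{101} \approx -4.6998 \cdot 10^{5}$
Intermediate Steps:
$1560 + \left(-773 - \frac{1}{G{\left(8 \right)} - -93}\right) 610 = 1560 + \left(-773 - \frac{1}{8 - -93}\right) 610 = 1560 + \left(-773 - \frac{1}{8 + \left(-93 + 186\right)}\right) 610 = 1560 + \left(-773 - \frac{1}{8 + 93}\right) 610 = 1560 + \left(-773 - \frac{1}{101}\right) 610 = 1560 - \frac{47625140}{101} = - \frac{47467580}{101}$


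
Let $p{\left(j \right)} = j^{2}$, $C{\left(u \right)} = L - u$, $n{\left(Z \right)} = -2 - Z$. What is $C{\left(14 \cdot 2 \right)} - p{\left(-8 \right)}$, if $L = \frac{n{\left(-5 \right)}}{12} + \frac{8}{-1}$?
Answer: $- \frac{399}{4} \approx -99.75$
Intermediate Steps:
$L = - \frac{31}{4}$ ($L = \frac{-2 - -5}{12} + \frac{8}{-1} = \left(-2 + 5\right) \frac{1}{12} + 8 \left(-1\right) = 3 \cdot \frac{1}{12} - 8 = \frac{1}{4} - 8 = - \frac{31}{4} \approx -7.75$)
$C{\left(u \right)} = - \frac{31}{4} - u$
$C{\left(14 \cdot 2 \right)} - p{\left(-8 \right)} = \left(- \frac{31}{4} - 14 \cdot 2\right) - \left(-8\right)^{2} = \left(- \frac{31}{4} - 28\right) - 64 = - \frac{143}{4} - 64 = - \frac{399}{4}$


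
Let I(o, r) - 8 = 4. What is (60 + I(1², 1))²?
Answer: 5184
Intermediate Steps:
I(o, r) = 12 (I(o, r) = 8 + 4 = 12)
(60 + I(1², 1))² = (60 + 12)² = 72² = 5184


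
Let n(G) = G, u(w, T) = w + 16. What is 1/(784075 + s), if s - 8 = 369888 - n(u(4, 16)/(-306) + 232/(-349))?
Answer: 53397/61618628473 ≈ 8.6657e-7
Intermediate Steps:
u(w, T) = 16 + w
s = 19751375698/53397 (s = 8 + (369888 - ((16 + 4)/(-306) + 232/(-349))) = 8 + (369888 - (20*(-1/306) + 232*(-1/349))) = 8 + (369888 - (-10/153 - 232/349)) = 8 + (369888 - 1*(-38986/53397)) = 8 + (369888 + 38986/53397) = 8 + 19750948522/53397 = 19751375698/53397 ≈ 3.6990e+5)
1/(784075 + s) = 1/(784075 + 19751375698/53397) = 1/(61618628473/53397) = 53397/61618628473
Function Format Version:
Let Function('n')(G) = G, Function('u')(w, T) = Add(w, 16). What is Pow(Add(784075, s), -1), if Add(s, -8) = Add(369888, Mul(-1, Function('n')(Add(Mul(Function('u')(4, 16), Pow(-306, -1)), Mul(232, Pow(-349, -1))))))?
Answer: Rational(53397, 61618628473) ≈ 8.6657e-7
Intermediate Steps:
Function('u')(w, T) = Add(16, w)
s = Rational(19751375698, 53397) (s = Add(8, Add(369888, Mul(-1, Add(Mul(Add(16, 4), Pow(-306, -1)), Mul(232, Pow(-349, -1)))))) = Add(8, Add(369888, Mul(-1, Add(Mul(20, Rational(-1, 306)), Mul(232, Rational(-1, 349)))))) = Add(8, Add(369888, Mul(-1, Add(Rational(-10, 153), Rational(-232, 349))))) = Add(8, Add(369888, Mul(-1, Rational(-38986, 53397)))) = Add(8, Add(369888, Rational(38986, 53397))) = Add(8, Rational(19750948522, 53397)) = Rational(19751375698, 53397) ≈ 3.6990e+5)
Pow(Add(784075, s), -1) = Pow(Add(784075, Rational(19751375698, 53397)), -1) = Pow(Rational(61618628473, 53397), -1) = Rational(53397, 61618628473)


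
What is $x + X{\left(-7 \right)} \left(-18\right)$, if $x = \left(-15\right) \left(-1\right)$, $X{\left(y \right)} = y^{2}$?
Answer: $-867$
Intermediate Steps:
$x = 15$
$x + X{\left(-7 \right)} \left(-18\right) = 15 + \left(-7\right)^{2} \left(-18\right) = 15 + 49 \left(-18\right) = 15 - 882 = -867$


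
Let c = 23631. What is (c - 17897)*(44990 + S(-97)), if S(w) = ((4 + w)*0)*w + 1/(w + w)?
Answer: 25023345153/97 ≈ 2.5797e+8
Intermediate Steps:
S(w) = 1/(2*w) (S(w) = 0*w + 1/(2*w) = 0 + 1/(2*w) = 1/(2*w))
(c - 17897)*(44990 + S(-97)) = (23631 - 17897)*(44990 + (½)/(-97)) = 5734*(44990 + (½)*(-1/97)) = 5734*(44990 - 1/194) = 5734*(8728059/194) = 25023345153/97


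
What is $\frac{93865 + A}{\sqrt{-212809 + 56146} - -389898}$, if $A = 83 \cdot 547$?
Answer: $\frac{6033281652}{16891178563} - \frac{603486 i \sqrt{103}}{16891178563} \approx 0.35719 - 0.0003626 i$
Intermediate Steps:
$A = 45401$
$\frac{93865 + A}{\sqrt{-212809 + 56146} - -389898} = \frac{93865 + 45401}{\sqrt{-212809 + 56146} - -389898} = \frac{139266}{\sqrt{-156663} + 389898} = \frac{139266}{39 i \sqrt{103} + 389898} = \frac{139266}{389898 + 39 i \sqrt{103}}$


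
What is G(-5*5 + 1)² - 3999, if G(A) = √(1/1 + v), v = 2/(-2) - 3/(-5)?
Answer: -19992/5 ≈ -3998.4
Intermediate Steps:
v = -⅖ (v = 2*(-½) - 3*(-⅕) = -1 + ⅗ = -⅖ ≈ -0.40000)
G(A) = √15/5 (G(A) = √(1/1 - ⅖) = √(1 - ⅖) = √(⅗) = √15/5)
G(-5*5 + 1)² - 3999 = (√15/5)² - 3999 = ⅗ - 3999 = -19992/5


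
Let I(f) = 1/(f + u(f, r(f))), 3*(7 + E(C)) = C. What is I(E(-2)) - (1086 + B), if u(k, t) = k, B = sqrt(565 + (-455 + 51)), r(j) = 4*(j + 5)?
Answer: -49959/46 - sqrt(161) ≈ -1098.8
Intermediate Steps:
E(C) = -7 + C/3
r(j) = 20 + 4*j (r(j) = 4*(5 + j) = 20 + 4*j)
B = sqrt(161) (B = sqrt(565 - 404) = sqrt(161) ≈ 12.689)
I(f) = 1/(2*f) (I(f) = 1/(f + f) = 1/(2*f))
I(E(-2)) - (1086 + B) = 1/(2*(-7 + (1/3)*(-2))) - (1086 + sqrt(161)) = 1/(2*(-7 - 2/3)) + (-1086 - sqrt(161)) = 1/(2*(-23/3)) + (-1086 - sqrt(161)) = (1/2)*(-3/23) + (-1086 - sqrt(161)) = -3/46 + (-1086 - sqrt(161)) = -49959/46 - sqrt(161)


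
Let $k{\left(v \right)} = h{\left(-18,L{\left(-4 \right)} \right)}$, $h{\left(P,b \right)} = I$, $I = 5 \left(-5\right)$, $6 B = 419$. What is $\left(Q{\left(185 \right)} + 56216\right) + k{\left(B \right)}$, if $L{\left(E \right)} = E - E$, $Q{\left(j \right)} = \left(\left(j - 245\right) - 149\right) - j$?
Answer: $55797$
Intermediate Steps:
$B = \frac{419}{6}$ ($B = \frac{1}{6} \cdot 419 = \frac{419}{6} \approx 69.833$)
$Q{\left(j \right)} = -394$ ($Q{\left(j \right)} = \left(\left(-245 + j\right) - 149\right) - j = \left(-394 + j\right) - j = -394$)
$L{\left(E \right)} = 0$
$I = -25$
$h{\left(P,b \right)} = -25$
$k{\left(v \right)} = -25$
$\left(Q{\left(185 \right)} + 56216\right) + k{\left(B \right)} = \left(-394 + 56216\right) - 25 = 55822 - 25 = 55797$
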